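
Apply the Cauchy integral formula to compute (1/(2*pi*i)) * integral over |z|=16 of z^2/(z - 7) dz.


Step 1: f(z) = z^2, a = 7 is inside |z| = 16
Step 2: By Cauchy integral formula: (1/(2pi*i)) * integral = f(a)
Step 3: f(7) = 7^2 = 49

49


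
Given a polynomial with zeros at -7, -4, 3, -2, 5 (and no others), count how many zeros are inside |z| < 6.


Step 1: Check each root:
  z = -7: |-7| = 7 >= 6
  z = -4: |-4| = 4 < 6
  z = 3: |3| = 3 < 6
  z = -2: |-2| = 2 < 6
  z = 5: |5| = 5 < 6
Step 2: Count = 4

4


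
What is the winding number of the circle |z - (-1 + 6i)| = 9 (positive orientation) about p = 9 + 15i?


Step 1: Center c = (-1, 6), radius = 9
Step 2: |p - c|^2 = 10^2 + 9^2 = 181
Step 3: r^2 = 81
Step 4: |p-c| > r so winding number = 0

0


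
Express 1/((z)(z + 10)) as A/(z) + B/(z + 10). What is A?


Step 1: Multiply both sides by (z) and set z = 0
Step 2: A = 1 / (0 + 10)
Step 3: A = 1 / 10
Step 4: A = 1/10

1/10


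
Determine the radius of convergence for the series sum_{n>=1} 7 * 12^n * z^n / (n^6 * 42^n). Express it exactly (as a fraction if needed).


Step 1: General term a_n = 7 * 12^n / (n^6 * 42^n)
Step 2: By the root test, |a_n|^(1/n) = 7^(1/n) * 12 / (n^(6/n) * 42) -> 12/42 as n -> infinity (since 7^(1/n) -> 1 and n^(6/n) -> 1)
Step 3: R = 1/lim|a_n|^(1/n) = 42/12 = 7/2

7/2


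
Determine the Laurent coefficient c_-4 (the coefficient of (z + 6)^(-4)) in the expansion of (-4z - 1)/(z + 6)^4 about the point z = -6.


Step 1: Write the numerator in powers of (z + 6): -4z - 1 = -4(z + 6) + (-4*(-6) - 1) = -4(z + 6) + 23
Step 2: Divide by (z + 6)^4: f(z) = 23(z + 6)^(-4) - 4(z + 6)^(-3)
Step 3: This finite sum is the Laurent series of f about z = -6.
Step 4: Coefficient of (z + 6)^(-4) = -4*(-6) - 1 = 23

23


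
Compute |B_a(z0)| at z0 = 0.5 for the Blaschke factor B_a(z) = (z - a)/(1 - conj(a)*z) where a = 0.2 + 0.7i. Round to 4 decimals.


Step 1: Numerator z0 - a = 0.5 - (0.2 + 0.7i) = 0.3 - 0.7i
Step 2: Denominator 1 - conj(a)*z0 = 1 - (0.2 - 0.7i)*0.5 = 0.9 + 0.35i
Step 3: |z0 - a|^2 = 0.3^2 + (-0.7)^2 = 0.58; |1 - conj(a)*z0|^2 = 0.9^2 + 0.35^2 = 0.9325
Step 4: |B_a(0.5)| = sqrt(0.58 / 0.9325) = sqrt(0.621984)
Step 5: = 0.7887

0.7887


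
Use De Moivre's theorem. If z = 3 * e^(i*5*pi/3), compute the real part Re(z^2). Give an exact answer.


Step 1: By De Moivre's theorem, z^2 = 3^2 * e^(i*2*5*pi/3) = 9 * (cos(10*pi/3) + i*sin(10*pi/3))
Step 2: |z|^2 = 3^2 = 9
Step 3: Reduce the angle mod 2*pi: 10*pi/3 - 2*pi = 4*pi/3
Step 4: cos(4*pi/3) = -1/2
Step 5: Re(z^2) = 9 * (-1/2) = -9/2

-9/2


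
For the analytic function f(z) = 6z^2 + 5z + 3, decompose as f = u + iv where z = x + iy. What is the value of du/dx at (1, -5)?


Step 1: f(z) = 6(x+iy)^2 + 5(x+iy) + 3
Step 2: u = 6(x^2 - y^2) + 5x + 3
Step 3: u_x = 12x + 5
Step 4: At (1, -5): u_x = 12 + 5 = 17

17


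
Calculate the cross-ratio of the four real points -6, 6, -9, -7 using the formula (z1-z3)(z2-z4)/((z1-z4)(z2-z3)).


Step 1: (z1-z3)(z2-z4) = 3 * 13 = 39
Step 2: (z1-z4)(z2-z3) = 1 * 15 = 15
Step 3: Cross-ratio = 39/15 = 13/5

13/5


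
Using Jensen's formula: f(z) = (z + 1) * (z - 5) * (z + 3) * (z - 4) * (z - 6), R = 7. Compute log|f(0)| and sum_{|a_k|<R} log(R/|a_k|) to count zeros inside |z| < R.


Jensen's formula: (1/2pi)*integral log|f(Re^it)|dt = log|f(0)| + sum_{|a_k|<R} log(R/|a_k|)
Step 1: f(0) = 1 * (-5) * 3 * (-4) * (-6) = -360
Step 2: log|f(0)| = log|-1| + log|5| + log|-3| + log|4| + log|6| = 5.8861
Step 3: Zeros inside |z| < 7: -1, 5, -3, 4, 6
Step 4: Jensen sum = log(7/1) + log(7/5) + log(7/3) + log(7/4) + log(7/6) = 3.8434
Step 5: n(R) = number of terms in the Jensen sum = count of zeros inside |z| < 7 = 5

5


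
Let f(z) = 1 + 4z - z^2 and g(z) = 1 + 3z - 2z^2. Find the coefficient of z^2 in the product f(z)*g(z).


Step 1: z^2 term in f*g comes from: (1)*(-2z^2) + (4z)*(3z) + (-z^2)*(1)
Step 2: = -2 + 12 - 1
Step 3: = 9

9


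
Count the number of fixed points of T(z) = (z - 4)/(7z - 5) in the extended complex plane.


Step 1: Fixed points satisfy T(z) = z
Step 2: 7z^2 - 6z + 4 = 0
Step 3: Discriminant = (-6)^2 - 4*7*4 = -76
Step 4: Number of fixed points = 2

2


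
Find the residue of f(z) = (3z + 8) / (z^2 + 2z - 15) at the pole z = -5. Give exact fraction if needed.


Step 1: Q(z) = z^2 + 2z - 15 = (z + 5)(z - 3)
Step 2: Q'(z) = 2z + 2
Step 3: Q'(-5) = -8, P(-5) = -7
Step 4: Res = P(-5)/Q'(-5) = -7/(-8) = 7/8

7/8


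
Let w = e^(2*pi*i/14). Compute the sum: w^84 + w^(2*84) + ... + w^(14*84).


Step 1: The sum sum_{j=1}^{n} w^(k*j) equals n if n | k, else 0.
Step 2: Here n = 14, k = 84
Step 3: Does n divide k? 14 | 84 -> True
Step 4: Sum = 14

14


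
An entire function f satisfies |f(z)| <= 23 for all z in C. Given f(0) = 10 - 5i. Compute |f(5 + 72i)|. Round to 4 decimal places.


Step 1: By Liouville's theorem, a bounded entire function is constant.
Step 2: f(z) = f(0) = 10 - 5i for all z.
Step 3: |f(w)| = |10 - 5i| = sqrt(100 + 25)
Step 4: = 11.1803

11.1803


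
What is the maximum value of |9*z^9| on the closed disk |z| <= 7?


Step 1: On |z| = 7, |f(z)| = 9 * |z|^9 = 9 * 7^9
Step 2: By maximum modulus principle, maximum is on boundary.
Step 3: Maximum = 9 * 40353607 = 363182463

363182463


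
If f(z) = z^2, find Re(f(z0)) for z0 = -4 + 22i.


Step 1: z0 = -4 + 22i
Step 2: z0^2 = (-4)^2 - 22^2 - 176i
Step 3: real part = 16 - 484 = -468

-468


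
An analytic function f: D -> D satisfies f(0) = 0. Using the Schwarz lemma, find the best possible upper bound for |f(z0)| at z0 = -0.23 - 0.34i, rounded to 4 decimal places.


Step 1: Schwarz lemma: if f: D -> D is analytic with f(0) = 0, then |f(z)| <= |z| for all z in D, and this is sharp (f(z) = z).
Step 2: |z0|^2 = (-0.23)^2 + (-0.34)^2 = 0.1685
Step 3: |z0| = sqrt(0.1685) = 0.410488
Step 4: Best bound = |z0| = 0.4105

0.4105


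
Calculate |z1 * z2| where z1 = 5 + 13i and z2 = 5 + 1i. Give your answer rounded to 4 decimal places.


Step 1: |z1| = sqrt(5^2 + 13^2) = sqrt(194)
Step 2: |z2| = sqrt(5^2 + 1^2) = sqrt(26)
Step 3: |z1*z2| = |z1|*|z2| = sqrt(194) * sqrt(26) = sqrt(194 * 26) = sqrt(5044)
Step 4: = 71.0211

71.0211


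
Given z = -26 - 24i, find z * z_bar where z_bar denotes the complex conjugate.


Step 1: conj(z) = -26 + 24i
Step 2: z * conj(z) = (-26)^2 + (-24)^2
Step 3: = 676 + 576 = 1252

1252


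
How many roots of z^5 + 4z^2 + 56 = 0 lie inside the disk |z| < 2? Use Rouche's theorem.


Step 1: On |z| = 2 the three terms have sizes |z^5| = 2^5 = 32, |4z^2| = 4*2^2 = 16, |56| = 56
Step 2: The dominant term is g(z) = 56; let h(z) = z^5 + 4z^2 so f = g + h
Step 3: On |z| = 2: |g| = 56 and |h| <= 32 + 16 = 48
Step 4: Since 56 > 48, |h| < |g| on |z| = 2, so by Rouche f has the same number of zeros as g inside |z| < 2
Step 5: g(z) = 56 is a nonzero constant with no zeros inside |z| < 2. Answer = 0

0


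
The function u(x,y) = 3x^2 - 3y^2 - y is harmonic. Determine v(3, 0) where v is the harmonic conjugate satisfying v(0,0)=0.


Step 1: v_x = -u_y = 6y + 1
Step 2: v_y = u_x = 6x + 0
Step 3: v = 6xy + x + C
Step 4: v(0,0) = 0 => C = 0
Step 5: v(3, 0) = 3

3


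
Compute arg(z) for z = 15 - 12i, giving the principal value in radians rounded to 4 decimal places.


Step 1: z = 15 - 12i
Step 2: arg(z) = atan2(-12, 15)
Step 3: arg(z) = -0.6747

-0.6747


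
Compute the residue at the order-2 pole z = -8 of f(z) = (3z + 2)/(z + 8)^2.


Step 1: Pole of order 2 at z = -8
Step 2: Res = lim d/dz [(z + 8)^2 * f(z)] as z -> -8
Step 3: (z + 8)^2 * f(z) = 3z + 2
Step 4: d/dz[3z + 2] = 3

3


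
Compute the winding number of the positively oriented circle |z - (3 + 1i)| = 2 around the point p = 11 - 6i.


Step 1: Center c = (3, 1), radius = 2
Step 2: |p - c|^2 = 8^2 + (-7)^2 = 113
Step 3: r^2 = 4
Step 4: |p-c| > r so winding number = 0

0


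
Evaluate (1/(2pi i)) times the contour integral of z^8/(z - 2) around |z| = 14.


Step 1: f(z) = z^8, a = 2 is inside |z| = 14
Step 2: By Cauchy integral formula: (1/(2pi*i)) * integral = f(a)
Step 3: f(2) = 2^8 = 256

256


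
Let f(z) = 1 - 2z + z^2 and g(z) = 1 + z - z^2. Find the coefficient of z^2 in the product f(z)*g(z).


Step 1: z^2 term in f*g comes from: (1)*(-z^2) + (-2z)*(z) + (z^2)*(1)
Step 2: = -1 - 2 + 1
Step 3: = -2

-2


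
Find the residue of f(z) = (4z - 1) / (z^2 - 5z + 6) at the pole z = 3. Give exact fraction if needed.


Step 1: Q(z) = z^2 - 5z + 6 = (z - 3)(z - 2)
Step 2: Q'(z) = 2z - 5
Step 3: Q'(3) = 1, P(3) = 11
Step 4: Res = P(3)/Q'(3) = 11/1 = 11

11


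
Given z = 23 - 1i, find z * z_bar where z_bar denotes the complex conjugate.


Step 1: conj(z) = 23 + 1i
Step 2: z * conj(z) = 23^2 + (-1)^2
Step 3: = 529 + 1 = 530

530


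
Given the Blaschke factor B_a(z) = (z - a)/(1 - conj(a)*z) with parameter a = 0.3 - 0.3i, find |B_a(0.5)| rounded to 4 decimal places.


Step 1: Numerator z0 - a = 0.5 - (0.3 - 0.3i) = 0.2 + 0.3i
Step 2: Denominator 1 - conj(a)*z0 = 1 - (0.3 + 0.3i)*0.5 = 0.85 - 0.15i
Step 3: |z0 - a|^2 = 0.2^2 + 0.3^2 = 0.13; |1 - conj(a)*z0|^2 = 0.85^2 + (-0.15)^2 = 0.745
Step 4: |B_a(0.5)| = sqrt(0.13 / 0.745) = sqrt(0.174497)
Step 5: = 0.4177

0.4177


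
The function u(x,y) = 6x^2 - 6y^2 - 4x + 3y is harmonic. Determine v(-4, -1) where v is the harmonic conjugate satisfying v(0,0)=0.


Step 1: v_x = -u_y = 12y - 3
Step 2: v_y = u_x = 12x - 4
Step 3: v = 12xy - 3x - 4y + C
Step 4: v(0,0) = 0 => C = 0
Step 5: v(-4, -1) = 64

64


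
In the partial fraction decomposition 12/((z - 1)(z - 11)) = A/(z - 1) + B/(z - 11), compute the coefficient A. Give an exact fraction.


Step 1: Multiply both sides by (z - 1) and set z = 1
Step 2: A = 12 / (1 - 11)
Step 3: A = 12 / (-10)
Step 4: A = -6/5

-6/5


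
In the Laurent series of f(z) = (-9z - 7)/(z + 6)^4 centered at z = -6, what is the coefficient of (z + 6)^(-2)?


Step 1: Write the numerator in powers of (z + 6): -9z - 7 = -9(z + 6) + (-9*(-6) - 7) = -9(z + 6) + 47
Step 2: Divide by (z + 6)^4: f(z) = 47(z + 6)^(-4) - 9(z + 6)^(-3)
Step 3: This finite sum is the Laurent series of f about z = -6.
Step 4: Only the powers -4 and -3 appear, so the coefficient of (z + 6)^(-2) = 0

0


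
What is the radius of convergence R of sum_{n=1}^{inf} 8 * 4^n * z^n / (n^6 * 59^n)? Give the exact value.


Step 1: General term a_n = 8 * 4^n / (n^6 * 59^n)
Step 2: By the root test, |a_n|^(1/n) = 8^(1/n) * 4 / (n^(6/n) * 59) -> 4/59 as n -> infinity (since 8^(1/n) -> 1 and n^(6/n) -> 1)
Step 3: R = 1/lim|a_n|^(1/n) = 59/4

59/4


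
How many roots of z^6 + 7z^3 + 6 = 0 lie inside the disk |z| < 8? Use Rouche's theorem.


Step 1: On |z| = 8 the three terms have sizes |z^6| = 8^6 = 262144, |7z^3| = 7*8^3 = 3584, |6| = 6
Step 2: The dominant term is g(z) = z^6; let h(z) = 7z^3 + 6 so f = g + h
Step 3: On |z| = 8: |g| = 262144 and |h| <= 3584 + 6 = 3590
Step 4: Since 262144 > 3590, |h| < |g| on |z| = 8, so by Rouche f has the same number of zeros as g inside |z| < 8
Step 5: g(z) = z^6 has 6 zeros (all at the origin) inside |z| < 8. Answer = 6

6


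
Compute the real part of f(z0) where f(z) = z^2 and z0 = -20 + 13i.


Step 1: z0 = -20 + 13i
Step 2: z0^2 = (-20)^2 - 13^2 - 520i
Step 3: real part = 400 - 169 = 231

231


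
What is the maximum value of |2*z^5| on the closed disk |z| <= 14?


Step 1: On |z| = 14, |f(z)| = 2 * |z|^5 = 2 * 14^5
Step 2: By maximum modulus principle, maximum is on boundary.
Step 3: Maximum = 2 * 537824 = 1075648

1075648


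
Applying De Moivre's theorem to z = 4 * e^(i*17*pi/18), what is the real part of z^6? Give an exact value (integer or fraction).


Step 1: By De Moivre's theorem, z^6 = 4^6 * e^(i*6*17*pi/18) = 4096 * (cos(17*pi/3) + i*sin(17*pi/3))
Step 2: |z|^6 = 4^6 = 4096
Step 3: Reduce the angle mod 2*pi: 17*pi/3 - 4*pi = 5*pi/3
Step 4: cos(5*pi/3) = 1/2
Step 5: Re(z^6) = 4096 * 1/2 = 2048

2048


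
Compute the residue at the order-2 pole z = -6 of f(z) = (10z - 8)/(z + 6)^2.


Step 1: Pole of order 2 at z = -6
Step 2: Res = lim d/dz [(z + 6)^2 * f(z)] as z -> -6
Step 3: (z + 6)^2 * f(z) = 10z - 8
Step 4: d/dz[10z - 8] = 10

10


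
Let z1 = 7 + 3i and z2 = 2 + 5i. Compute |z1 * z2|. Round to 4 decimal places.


Step 1: |z1| = sqrt(7^2 + 3^2) = sqrt(58)
Step 2: |z2| = sqrt(2^2 + 5^2) = sqrt(29)
Step 3: |z1*z2| = |z1|*|z2| = sqrt(58) * sqrt(29) = sqrt(58 * 29) = sqrt(1682)
Step 4: = 41.0122

41.0122


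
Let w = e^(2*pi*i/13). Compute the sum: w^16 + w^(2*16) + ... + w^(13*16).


Step 1: The sum sum_{j=1}^{n} w^(k*j) equals n if n | k, else 0.
Step 2: Here n = 13, k = 16
Step 3: Does n divide k? 13 | 16 -> False
Step 4: Sum = 0

0


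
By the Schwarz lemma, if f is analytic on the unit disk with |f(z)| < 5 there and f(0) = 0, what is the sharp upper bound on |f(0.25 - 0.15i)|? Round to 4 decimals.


Step 1: g = f/5 maps D -> D with g(0) = 0, so by the Schwarz lemma |g(z)| <= |z|, i.e. |f(z)| <= 5|z|; this is sharp (f(z) = 5z).
Step 2: |z0|^2 = 0.25^2 + (-0.15)^2 = 0.085
Step 3: |z0| = sqrt(0.085) = 0.291548
Step 4: Best bound = 5 * |z0| = 5 * 0.291548 = 1.4577

1.4577


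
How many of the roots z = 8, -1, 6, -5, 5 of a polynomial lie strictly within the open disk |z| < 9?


Step 1: Check each root:
  z = 8: |8| = 8 < 9
  z = -1: |-1| = 1 < 9
  z = 6: |6| = 6 < 9
  z = -5: |-5| = 5 < 9
  z = 5: |5| = 5 < 9
Step 2: Count = 5

5


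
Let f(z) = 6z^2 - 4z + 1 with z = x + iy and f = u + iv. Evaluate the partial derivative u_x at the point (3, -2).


Step 1: f(z) = 6(x+iy)^2 - 4(x+iy) + 1
Step 2: u = 6(x^2 - y^2) - 4x + 1
Step 3: u_x = 12x - 4
Step 4: At (3, -2): u_x = 36 - 4 = 32

32


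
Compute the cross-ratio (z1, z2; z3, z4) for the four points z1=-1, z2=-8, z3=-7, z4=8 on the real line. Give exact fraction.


Step 1: (z1-z3)(z2-z4) = 6 * (-16) = -96
Step 2: (z1-z4)(z2-z3) = (-9) * (-1) = 9
Step 3: Cross-ratio = -96/9 = -32/3

-32/3


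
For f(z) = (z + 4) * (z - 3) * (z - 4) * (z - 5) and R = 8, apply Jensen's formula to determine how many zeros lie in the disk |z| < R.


Jensen's formula: (1/2pi)*integral log|f(Re^it)|dt = log|f(0)| + sum_{|a_k|<R} log(R/|a_k|)
Step 1: f(0) = 4 * (-3) * (-4) * (-5) = -240
Step 2: log|f(0)| = log|-4| + log|3| + log|4| + log|5| = 5.4806
Step 3: Zeros inside |z| < 8: -4, 3, 4, 5
Step 4: Jensen sum = log(8/4) + log(8/3) + log(8/4) + log(8/5) = 2.8371
Step 5: n(R) = number of terms in the Jensen sum = count of zeros inside |z| < 8 = 4

4


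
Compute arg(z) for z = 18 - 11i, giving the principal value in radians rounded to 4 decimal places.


Step 1: z = 18 - 11i
Step 2: arg(z) = atan2(-11, 18)
Step 3: arg(z) = -0.5485

-0.5485


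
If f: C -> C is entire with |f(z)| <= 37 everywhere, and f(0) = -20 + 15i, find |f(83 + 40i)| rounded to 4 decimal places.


Step 1: By Liouville's theorem, a bounded entire function is constant.
Step 2: f(z) = f(0) = -20 + 15i for all z.
Step 3: |f(w)| = |-20 + 15i| = sqrt(400 + 225)
Step 4: = 25.0

25.0


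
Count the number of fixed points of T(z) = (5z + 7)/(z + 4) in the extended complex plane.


Step 1: Fixed points satisfy T(z) = z
Step 2: z^2 - z - 7 = 0
Step 3: Discriminant = (-1)^2 - 4*1*(-7) = 29
Step 4: Number of fixed points = 2

2


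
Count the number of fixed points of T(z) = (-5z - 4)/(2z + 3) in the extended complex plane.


Step 1: Fixed points satisfy T(z) = z
Step 2: 2z^2 + 8z + 4 = 0
Step 3: Discriminant = 8^2 - 4*2*4 = 32
Step 4: Number of fixed points = 2

2


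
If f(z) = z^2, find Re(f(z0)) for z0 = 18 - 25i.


Step 1: z0 = 18 - 25i
Step 2: z0^2 = 18^2 - (-25)^2 - 900i
Step 3: real part = 324 - 625 = -301

-301


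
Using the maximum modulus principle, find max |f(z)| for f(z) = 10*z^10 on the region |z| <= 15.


Step 1: On |z| = 15, |f(z)| = 10 * |z|^10 = 10 * 15^10
Step 2: By maximum modulus principle, maximum is on boundary.
Step 3: Maximum = 10 * 576650390625 = 5766503906250

5766503906250


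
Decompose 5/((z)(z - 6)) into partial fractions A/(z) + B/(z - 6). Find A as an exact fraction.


Step 1: Multiply both sides by (z) and set z = 0
Step 2: A = 5 / (0 - 6)
Step 3: A = 5 / (-6)
Step 4: A = -5/6

-5/6


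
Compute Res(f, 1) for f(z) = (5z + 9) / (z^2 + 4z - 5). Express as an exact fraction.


Step 1: Q(z) = z^2 + 4z - 5 = (z - 1)(z + 5)
Step 2: Q'(z) = 2z + 4
Step 3: Q'(1) = 6, P(1) = 14
Step 4: Res = P(1)/Q'(1) = 14/6 = 7/3

7/3


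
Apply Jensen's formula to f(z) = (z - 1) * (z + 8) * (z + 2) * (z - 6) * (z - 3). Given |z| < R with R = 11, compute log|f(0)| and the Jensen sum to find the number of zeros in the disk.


Jensen's formula: (1/2pi)*integral log|f(Re^it)|dt = log|f(0)| + sum_{|a_k|<R} log(R/|a_k|)
Step 1: f(0) = (-1) * 8 * 2 * (-6) * (-3) = -288
Step 2: log|f(0)| = log|1| + log|-8| + log|-2| + log|6| + log|3| = 5.663
Step 3: Zeros inside |z| < 11: 1, -8, -2, 6, 3
Step 4: Jensen sum = log(11/1) + log(11/8) + log(11/2) + log(11/6) + log(11/3) = 6.3265
Step 5: n(R) = number of terms in the Jensen sum = count of zeros inside |z| < 11 = 5

5


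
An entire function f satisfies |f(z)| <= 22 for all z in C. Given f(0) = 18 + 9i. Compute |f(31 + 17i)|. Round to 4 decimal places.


Step 1: By Liouville's theorem, a bounded entire function is constant.
Step 2: f(z) = f(0) = 18 + 9i for all z.
Step 3: |f(w)| = |18 + 9i| = sqrt(324 + 81)
Step 4: = 20.1246

20.1246


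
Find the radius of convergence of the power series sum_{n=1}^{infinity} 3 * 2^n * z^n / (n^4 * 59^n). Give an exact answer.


Step 1: General term a_n = 3 * 2^n / (n^4 * 59^n)
Step 2: By the root test, |a_n|^(1/n) = 3^(1/n) * 2 / (n^(4/n) * 59) -> 2/59 as n -> infinity (since 3^(1/n) -> 1 and n^(4/n) -> 1)
Step 3: R = 1/lim|a_n|^(1/n) = 59/2

59/2


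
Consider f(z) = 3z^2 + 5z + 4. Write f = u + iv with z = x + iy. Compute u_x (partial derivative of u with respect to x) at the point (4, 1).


Step 1: f(z) = 3(x+iy)^2 + 5(x+iy) + 4
Step 2: u = 3(x^2 - y^2) + 5x + 4
Step 3: u_x = 6x + 5
Step 4: At (4, 1): u_x = 24 + 5 = 29

29


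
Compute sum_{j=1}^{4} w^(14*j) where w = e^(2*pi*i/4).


Step 1: The sum sum_{j=1}^{n} w^(k*j) equals n if n | k, else 0.
Step 2: Here n = 4, k = 14
Step 3: Does n divide k? 4 | 14 -> False
Step 4: Sum = 0

0


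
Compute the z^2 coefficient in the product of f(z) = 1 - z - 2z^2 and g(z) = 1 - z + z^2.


Step 1: z^2 term in f*g comes from: (1)*(z^2) + (-z)*(-z) + (-2z^2)*(1)
Step 2: = 1 + 1 - 2
Step 3: = 0

0


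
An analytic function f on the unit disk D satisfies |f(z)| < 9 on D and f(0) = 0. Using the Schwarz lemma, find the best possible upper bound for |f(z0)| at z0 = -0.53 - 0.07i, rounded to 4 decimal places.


Step 1: g = f/9 maps D -> D with g(0) = 0, so by the Schwarz lemma |g(z)| <= |z|, i.e. |f(z)| <= 9|z|; this is sharp (f(z) = 9z).
Step 2: |z0|^2 = (-0.53)^2 + (-0.07)^2 = 0.2858
Step 3: |z0| = sqrt(0.2858) = 0.534603
Step 4: Best bound = 9 * |z0| = 9 * 0.534603 = 4.8114

4.8114


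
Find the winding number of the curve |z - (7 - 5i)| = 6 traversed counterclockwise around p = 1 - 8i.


Step 1: Center c = (7, -5), radius = 6
Step 2: |p - c|^2 = (-6)^2 + (-3)^2 = 45
Step 3: r^2 = 36
Step 4: |p-c| > r so winding number = 0

0


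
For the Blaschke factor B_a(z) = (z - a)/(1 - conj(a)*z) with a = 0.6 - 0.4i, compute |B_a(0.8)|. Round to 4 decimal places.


Step 1: Numerator z0 - a = 0.8 - (0.6 - 0.4i) = 0.2 + 0.4i
Step 2: Denominator 1 - conj(a)*z0 = 1 - (0.6 + 0.4i)*0.8 = 0.52 - 0.32i
Step 3: |z0 - a|^2 = 0.2^2 + 0.4^2 = 0.2; |1 - conj(a)*z0|^2 = 0.52^2 + (-0.32)^2 = 0.3728
Step 4: |B_a(0.8)| = sqrt(0.2 / 0.3728) = sqrt(0.536481)
Step 5: = 0.7324

0.7324


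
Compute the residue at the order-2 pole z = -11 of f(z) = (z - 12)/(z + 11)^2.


Step 1: Pole of order 2 at z = -11
Step 2: Res = lim d/dz [(z + 11)^2 * f(z)] as z -> -11
Step 3: (z + 11)^2 * f(z) = z - 12
Step 4: d/dz[z - 12] = 1

1


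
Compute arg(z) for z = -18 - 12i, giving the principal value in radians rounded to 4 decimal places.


Step 1: z = -18 - 12i
Step 2: arg(z) = atan2(-12, -18)
Step 3: arg(z) = -2.5536

-2.5536


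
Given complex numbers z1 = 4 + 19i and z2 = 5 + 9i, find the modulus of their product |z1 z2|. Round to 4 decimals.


Step 1: |z1| = sqrt(4^2 + 19^2) = sqrt(377)
Step 2: |z2| = sqrt(5^2 + 9^2) = sqrt(106)
Step 3: |z1*z2| = |z1|*|z2| = sqrt(377) * sqrt(106) = sqrt(377 * 106) = sqrt(39962)
Step 4: = 199.905

199.905


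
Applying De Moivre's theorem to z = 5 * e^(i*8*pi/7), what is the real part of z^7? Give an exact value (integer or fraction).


Step 1: By De Moivre's theorem, z^7 = 5^7 * e^(i*7*8*pi/7) = 78125 * (cos(8*pi) + i*sin(8*pi))
Step 2: |z|^7 = 5^7 = 78125
Step 3: Reduce the angle mod 2*pi: 8*pi - 8*pi = 0
Step 4: cos(0) = 1
Step 5: Re(z^7) = 78125 * 1 = 78125

78125


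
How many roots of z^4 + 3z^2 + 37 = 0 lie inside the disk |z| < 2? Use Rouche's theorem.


Step 1: On |z| = 2 the three terms have sizes |z^4| = 2^4 = 16, |3z^2| = 3*2^2 = 12, |37| = 37
Step 2: The dominant term is g(z) = 37; let h(z) = z^4 + 3z^2 so f = g + h
Step 3: On |z| = 2: |g| = 37 and |h| <= 16 + 12 = 28
Step 4: Since 37 > 28, |h| < |g| on |z| = 2, so by Rouche f has the same number of zeros as g inside |z| < 2
Step 5: g(z) = 37 is a nonzero constant with no zeros inside |z| < 2. Answer = 0

0


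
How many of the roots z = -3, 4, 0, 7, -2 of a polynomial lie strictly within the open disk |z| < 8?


Step 1: Check each root:
  z = -3: |-3| = 3 < 8
  z = 4: |4| = 4 < 8
  z = 0: |0| = 0 < 8
  z = 7: |7| = 7 < 8
  z = -2: |-2| = 2 < 8
Step 2: Count = 5

5


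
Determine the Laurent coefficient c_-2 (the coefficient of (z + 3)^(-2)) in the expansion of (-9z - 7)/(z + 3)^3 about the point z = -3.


Step 1: Write the numerator in powers of (z + 3): -9z - 7 = -9(z + 3) + (-9*(-3) - 7) = -9(z + 3) + 20
Step 2: Divide by (z + 3)^3: f(z) = 20(z + 3)^(-3) - 9(z + 3)^(-2)
Step 3: This finite sum is the Laurent series of f about z = -3.
Step 4: Coefficient of (z + 3)^(-2) = coefficient of (z + 3) in the re-centred numerator = -9

-9


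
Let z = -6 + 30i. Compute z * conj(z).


Step 1: conj(z) = -6 - 30i
Step 2: z * conj(z) = (-6)^2 + 30^2
Step 3: = 36 + 900 = 936

936


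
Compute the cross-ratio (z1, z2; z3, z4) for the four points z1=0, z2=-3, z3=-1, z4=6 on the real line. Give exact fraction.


Step 1: (z1-z3)(z2-z4) = 1 * (-9) = -9
Step 2: (z1-z4)(z2-z3) = (-6) * (-2) = 12
Step 3: Cross-ratio = -9/12 = -3/4

-3/4


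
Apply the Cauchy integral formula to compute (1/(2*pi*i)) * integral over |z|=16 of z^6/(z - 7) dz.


Step 1: f(z) = z^6, a = 7 is inside |z| = 16
Step 2: By Cauchy integral formula: (1/(2pi*i)) * integral = f(a)
Step 3: f(7) = 7^6 = 117649

117649


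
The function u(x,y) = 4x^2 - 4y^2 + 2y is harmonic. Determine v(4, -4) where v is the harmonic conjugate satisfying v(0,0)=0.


Step 1: v_x = -u_y = 8y - 2
Step 2: v_y = u_x = 8x + 0
Step 3: v = 8xy - 2x + C
Step 4: v(0,0) = 0 => C = 0
Step 5: v(4, -4) = -136

-136


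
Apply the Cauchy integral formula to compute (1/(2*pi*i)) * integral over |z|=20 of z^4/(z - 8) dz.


Step 1: f(z) = z^4, a = 8 is inside |z| = 20
Step 2: By Cauchy integral formula: (1/(2pi*i)) * integral = f(a)
Step 3: f(8) = 8^4 = 4096

4096


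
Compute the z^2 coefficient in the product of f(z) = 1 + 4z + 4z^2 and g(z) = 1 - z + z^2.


Step 1: z^2 term in f*g comes from: (1)*(z^2) + (4z)*(-z) + (4z^2)*(1)
Step 2: = 1 - 4 + 4
Step 3: = 1

1


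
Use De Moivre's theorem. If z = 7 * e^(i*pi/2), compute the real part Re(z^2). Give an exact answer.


Step 1: By De Moivre's theorem, z^2 = 7^2 * e^(i*2*pi/2) = 49 * (cos(pi) + i*sin(pi))
Step 2: |z|^2 = 7^2 = 49
Step 3: The angle pi already lies in [0, 2*pi)
Step 4: cos(pi) = -1
Step 5: Re(z^2) = 49 * (-1) = -49

-49


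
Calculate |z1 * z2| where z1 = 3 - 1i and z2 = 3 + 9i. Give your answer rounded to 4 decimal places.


Step 1: |z1| = sqrt(3^2 + (-1)^2) = sqrt(10)
Step 2: |z2| = sqrt(3^2 + 9^2) = sqrt(90)
Step 3: |z1*z2| = |z1|*|z2| = sqrt(10) * sqrt(90) = sqrt(10 * 90) = sqrt(900)
Step 4: = 30.0

30.0


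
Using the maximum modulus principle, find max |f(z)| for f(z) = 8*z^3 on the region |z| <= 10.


Step 1: On |z| = 10, |f(z)| = 8 * |z|^3 = 8 * 10^3
Step 2: By maximum modulus principle, maximum is on boundary.
Step 3: Maximum = 8 * 1000 = 8000

8000


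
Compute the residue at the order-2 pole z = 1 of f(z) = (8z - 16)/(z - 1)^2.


Step 1: Pole of order 2 at z = 1
Step 2: Res = lim d/dz [(z - 1)^2 * f(z)] as z -> 1
Step 3: (z - 1)^2 * f(z) = 8z - 16
Step 4: d/dz[8z - 16] = 8

8


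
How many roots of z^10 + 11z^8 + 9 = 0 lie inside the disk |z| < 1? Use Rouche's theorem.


Step 1: On |z| = 1 the three terms have sizes |z^10| = 1^10 = 1, |11z^8| = 11*1^8 = 11, |9| = 9
Step 2: The dominant term is g(z) = 11z^8; let h(z) = z^10 + 9 so f = g + h
Step 3: On |z| = 1: |g| = 11 and |h| <= 1 + 9 = 10
Step 4: Since 11 > 10, |h| < |g| on |z| = 1, so by Rouche f has the same number of zeros as g inside |z| < 1
Step 5: g(z) = 11z^8 has 8 zeros (at the origin, multiplicity 8) inside |z| < 1. Answer = 8

8


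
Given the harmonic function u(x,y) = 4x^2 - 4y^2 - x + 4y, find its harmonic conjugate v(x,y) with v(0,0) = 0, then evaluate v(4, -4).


Step 1: v_x = -u_y = 8y - 4
Step 2: v_y = u_x = 8x - 1
Step 3: v = 8xy - 4x - y + C
Step 4: v(0,0) = 0 => C = 0
Step 5: v(4, -4) = -140

-140


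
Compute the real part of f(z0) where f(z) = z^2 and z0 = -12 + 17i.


Step 1: z0 = -12 + 17i
Step 2: z0^2 = (-12)^2 - 17^2 - 408i
Step 3: real part = 144 - 289 = -145

-145


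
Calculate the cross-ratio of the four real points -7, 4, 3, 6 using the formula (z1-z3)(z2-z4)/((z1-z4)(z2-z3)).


Step 1: (z1-z3)(z2-z4) = (-10) * (-2) = 20
Step 2: (z1-z4)(z2-z3) = (-13) * 1 = -13
Step 3: Cross-ratio = -20/13 = -20/13

-20/13


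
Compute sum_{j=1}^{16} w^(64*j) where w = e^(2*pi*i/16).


Step 1: The sum sum_{j=1}^{n} w^(k*j) equals n if n | k, else 0.
Step 2: Here n = 16, k = 64
Step 3: Does n divide k? 16 | 64 -> True
Step 4: Sum = 16

16


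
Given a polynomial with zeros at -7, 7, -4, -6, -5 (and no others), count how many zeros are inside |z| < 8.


Step 1: Check each root:
  z = -7: |-7| = 7 < 8
  z = 7: |7| = 7 < 8
  z = -4: |-4| = 4 < 8
  z = -6: |-6| = 6 < 8
  z = -5: |-5| = 5 < 8
Step 2: Count = 5

5


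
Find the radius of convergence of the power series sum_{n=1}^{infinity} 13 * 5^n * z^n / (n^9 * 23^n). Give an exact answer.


Step 1: General term a_n = 13 * 5^n / (n^9 * 23^n)
Step 2: By the root test, |a_n|^(1/n) = 13^(1/n) * 5 / (n^(9/n) * 23) -> 5/23 as n -> infinity (since 13^(1/n) -> 1 and n^(9/n) -> 1)
Step 3: R = 1/lim|a_n|^(1/n) = 23/5

23/5


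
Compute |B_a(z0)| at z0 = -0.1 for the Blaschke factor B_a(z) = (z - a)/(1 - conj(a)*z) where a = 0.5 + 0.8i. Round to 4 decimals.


Step 1: Numerator z0 - a = -0.1 - (0.5 + 0.8i) = -0.6 - 0.8i
Step 2: Denominator 1 - conj(a)*z0 = 1 - (0.5 - 0.8i)*(-0.1) = 1.05 - 0.08i
Step 3: |z0 - a|^2 = (-0.6)^2 + (-0.8)^2 = 1; |1 - conj(a)*z0|^2 = 1.05^2 + (-0.08)^2 = 1.1089
Step 4: |B_a(-0.1)| = sqrt(1 / 1.1089) = sqrt(0.901795)
Step 5: = 0.9496

0.9496


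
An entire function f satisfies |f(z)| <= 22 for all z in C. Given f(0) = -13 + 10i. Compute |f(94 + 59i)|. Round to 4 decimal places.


Step 1: By Liouville's theorem, a bounded entire function is constant.
Step 2: f(z) = f(0) = -13 + 10i for all z.
Step 3: |f(w)| = |-13 + 10i| = sqrt(169 + 100)
Step 4: = 16.4012

16.4012


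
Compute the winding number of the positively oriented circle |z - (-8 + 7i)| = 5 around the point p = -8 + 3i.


Step 1: Center c = (-8, 7), radius = 5
Step 2: |p - c|^2 = 0^2 + (-4)^2 = 16
Step 3: r^2 = 25
Step 4: |p-c| < r so winding number = 1

1


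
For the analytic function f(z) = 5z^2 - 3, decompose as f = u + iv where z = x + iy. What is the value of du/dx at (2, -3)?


Step 1: f(z) = 5(x+iy)^2 - 3
Step 2: u = 5(x^2 - y^2) - 3
Step 3: u_x = 10x + 0
Step 4: At (2, -3): u_x = 20 + 0 = 20

20


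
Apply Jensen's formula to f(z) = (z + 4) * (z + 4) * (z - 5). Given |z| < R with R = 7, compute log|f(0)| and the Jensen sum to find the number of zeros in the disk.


Jensen's formula: (1/2pi)*integral log|f(Re^it)|dt = log|f(0)| + sum_{|a_k|<R} log(R/|a_k|)
Step 1: f(0) = 4 * 4 * (-5) = -80
Step 2: log|f(0)| = log|-4| + log|-4| + log|5| = 4.382
Step 3: Zeros inside |z| < 7: -4, -4, 5
Step 4: Jensen sum = log(7/4) + log(7/4) + log(7/5) = 1.4557
Step 5: n(R) = number of terms in the Jensen sum = count of zeros inside |z| < 7 = 3

3


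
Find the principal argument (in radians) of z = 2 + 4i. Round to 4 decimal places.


Step 1: z = 2 + 4i
Step 2: arg(z) = atan2(4, 2)
Step 3: arg(z) = 1.1071

1.1071


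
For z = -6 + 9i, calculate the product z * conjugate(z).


Step 1: conj(z) = -6 - 9i
Step 2: z * conj(z) = (-6)^2 + 9^2
Step 3: = 36 + 81 = 117

117


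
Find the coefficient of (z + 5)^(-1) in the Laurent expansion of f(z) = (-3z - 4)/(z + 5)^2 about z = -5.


Step 1: Write the numerator in powers of (z + 5): -3z - 4 = -3(z + 5) + (-3*(-5) - 4) = -3(z + 5) + 11
Step 2: Divide by (z + 5)^2: f(z) = 11(z + 5)^(-2) - 3(z + 5)^(-1)
Step 3: This finite sum is the Laurent series of f about z = -5.
Step 4: Coefficient of (z + 5)^(-1) = coefficient of (z + 5) in the re-centred numerator = -3

-3


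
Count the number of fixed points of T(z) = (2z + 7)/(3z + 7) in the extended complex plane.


Step 1: Fixed points satisfy T(z) = z
Step 2: 3z^2 + 5z - 7 = 0
Step 3: Discriminant = 5^2 - 4*3*(-7) = 109
Step 4: Number of fixed points = 2

2


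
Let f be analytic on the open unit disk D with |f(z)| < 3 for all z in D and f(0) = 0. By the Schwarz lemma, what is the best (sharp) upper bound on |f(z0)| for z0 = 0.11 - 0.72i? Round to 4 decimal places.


Step 1: g = f/3 maps D -> D with g(0) = 0, so by the Schwarz lemma |g(z)| <= |z|, i.e. |f(z)| <= 3|z|; this is sharp (f(z) = 3z).
Step 2: |z0|^2 = 0.11^2 + (-0.72)^2 = 0.5305
Step 3: |z0| = sqrt(0.5305) = 0.728354
Step 4: Best bound = 3 * |z0| = 3 * 0.728354 = 2.1851

2.1851


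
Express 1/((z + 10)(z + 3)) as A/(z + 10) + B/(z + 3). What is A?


Step 1: Multiply both sides by (z + 10) and set z = -10
Step 2: A = 1 / (-10 + 3)
Step 3: A = 1 / (-7)
Step 4: A = -1/7

-1/7


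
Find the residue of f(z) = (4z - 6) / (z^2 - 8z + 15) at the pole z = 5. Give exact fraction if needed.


Step 1: Q(z) = z^2 - 8z + 15 = (z - 5)(z - 3)
Step 2: Q'(z) = 2z - 8
Step 3: Q'(5) = 2, P(5) = 14
Step 4: Res = P(5)/Q'(5) = 14/2 = 7

7


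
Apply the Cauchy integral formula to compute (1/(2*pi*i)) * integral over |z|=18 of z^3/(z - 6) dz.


Step 1: f(z) = z^3, a = 6 is inside |z| = 18
Step 2: By Cauchy integral formula: (1/(2pi*i)) * integral = f(a)
Step 3: f(6) = 6^3 = 216

216


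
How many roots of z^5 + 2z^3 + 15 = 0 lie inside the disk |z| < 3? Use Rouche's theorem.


Step 1: On |z| = 3 the three terms have sizes |z^5| = 3^5 = 243, |2z^3| = 2*3^3 = 54, |15| = 15
Step 2: The dominant term is g(z) = z^5; let h(z) = 2z^3 + 15 so f = g + h
Step 3: On |z| = 3: |g| = 243 and |h| <= 54 + 15 = 69
Step 4: Since 243 > 69, |h| < |g| on |z| = 3, so by Rouche f has the same number of zeros as g inside |z| < 3
Step 5: g(z) = z^5 has 5 zeros (all at the origin) inside |z| < 3. Answer = 5

5


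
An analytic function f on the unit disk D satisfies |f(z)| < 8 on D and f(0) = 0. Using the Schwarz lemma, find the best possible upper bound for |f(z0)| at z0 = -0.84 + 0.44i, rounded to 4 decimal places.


Step 1: g = f/8 maps D -> D with g(0) = 0, so by the Schwarz lemma |g(z)| <= |z|, i.e. |f(z)| <= 8|z|; this is sharp (f(z) = 8z).
Step 2: |z0|^2 = (-0.84)^2 + 0.44^2 = 0.8992
Step 3: |z0| = sqrt(0.8992) = 0.948262
Step 4: Best bound = 8 * |z0| = 8 * 0.948262 = 7.5861

7.5861


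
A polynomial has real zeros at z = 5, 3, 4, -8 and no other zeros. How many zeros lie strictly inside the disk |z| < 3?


Step 1: Check each root:
  z = 5: |5| = 5 >= 3
  z = 3: |3| = 3 >= 3
  z = 4: |4| = 4 >= 3
  z = -8: |-8| = 8 >= 3
Step 2: Count = 0

0


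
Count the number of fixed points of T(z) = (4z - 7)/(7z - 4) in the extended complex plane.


Step 1: Fixed points satisfy T(z) = z
Step 2: 7z^2 - 8z + 7 = 0
Step 3: Discriminant = (-8)^2 - 4*7*7 = -132
Step 4: Number of fixed points = 2

2


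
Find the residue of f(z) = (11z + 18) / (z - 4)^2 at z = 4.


Step 1: Pole of order 2 at z = 4
Step 2: Res = lim d/dz [(z - 4)^2 * f(z)] as z -> 4
Step 3: (z - 4)^2 * f(z) = 11z + 18
Step 4: d/dz[11z + 18] = 11

11


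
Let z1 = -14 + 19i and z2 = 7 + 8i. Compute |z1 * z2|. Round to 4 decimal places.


Step 1: |z1| = sqrt((-14)^2 + 19^2) = sqrt(557)
Step 2: |z2| = sqrt(7^2 + 8^2) = sqrt(113)
Step 3: |z1*z2| = |z1|*|z2| = sqrt(557) * sqrt(113) = sqrt(557 * 113) = sqrt(62941)
Step 4: = 250.8804

250.8804


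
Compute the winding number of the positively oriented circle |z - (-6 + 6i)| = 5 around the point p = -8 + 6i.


Step 1: Center c = (-6, 6), radius = 5
Step 2: |p - c|^2 = (-2)^2 + 0^2 = 4
Step 3: r^2 = 25
Step 4: |p-c| < r so winding number = 1

1


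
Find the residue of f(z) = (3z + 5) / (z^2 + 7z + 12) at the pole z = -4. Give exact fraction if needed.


Step 1: Q(z) = z^2 + 7z + 12 = (z + 4)(z + 3)
Step 2: Q'(z) = 2z + 7
Step 3: Q'(-4) = -1, P(-4) = -7
Step 4: Res = P(-4)/Q'(-4) = -7/(-1) = 7

7


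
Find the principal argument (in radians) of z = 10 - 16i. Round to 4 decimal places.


Step 1: z = 10 - 16i
Step 2: arg(z) = atan2(-16, 10)
Step 3: arg(z) = -1.0122

-1.0122


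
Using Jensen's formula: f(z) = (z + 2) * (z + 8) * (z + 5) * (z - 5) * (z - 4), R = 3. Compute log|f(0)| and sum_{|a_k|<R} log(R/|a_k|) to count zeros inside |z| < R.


Jensen's formula: (1/2pi)*integral log|f(Re^it)|dt = log|f(0)| + sum_{|a_k|<R} log(R/|a_k|)
Step 1: f(0) = 2 * 8 * 5 * (-5) * (-4) = 1600
Step 2: log|f(0)| = log|-2| + log|-8| + log|-5| + log|5| + log|4| = 7.3778
Step 3: Zeros inside |z| < 3: -2
Step 4: Jensen sum = log(3/2) = 0.4055
Step 5: n(R) = number of terms in the Jensen sum = count of zeros inside |z| < 3 = 1

1


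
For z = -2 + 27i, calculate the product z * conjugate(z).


Step 1: conj(z) = -2 - 27i
Step 2: z * conj(z) = (-2)^2 + 27^2
Step 3: = 4 + 729 = 733

733


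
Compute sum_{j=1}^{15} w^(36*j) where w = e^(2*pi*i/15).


Step 1: The sum sum_{j=1}^{n} w^(k*j) equals n if n | k, else 0.
Step 2: Here n = 15, k = 36
Step 3: Does n divide k? 15 | 36 -> False
Step 4: Sum = 0

0


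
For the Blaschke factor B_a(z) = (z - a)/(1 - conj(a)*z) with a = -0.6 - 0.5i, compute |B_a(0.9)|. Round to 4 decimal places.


Step 1: Numerator z0 - a = 0.9 - (-0.6 - 0.5i) = 1.5 + 0.5i
Step 2: Denominator 1 - conj(a)*z0 = 1 - (-0.6 + 0.5i)*0.9 = 1.54 - 0.45i
Step 3: |z0 - a|^2 = 1.5^2 + 0.5^2 = 2.5; |1 - conj(a)*z0|^2 = 1.54^2 + (-0.45)^2 = 2.5741
Step 4: |B_a(0.9)| = sqrt(2.5 / 2.5741) = sqrt(0.971213)
Step 5: = 0.9855

0.9855


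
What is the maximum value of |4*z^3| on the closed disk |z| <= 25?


Step 1: On |z| = 25, |f(z)| = 4 * |z|^3 = 4 * 25^3
Step 2: By maximum modulus principle, maximum is on boundary.
Step 3: Maximum = 4 * 15625 = 62500

62500


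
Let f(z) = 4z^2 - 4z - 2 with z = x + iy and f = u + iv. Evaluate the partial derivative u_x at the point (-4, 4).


Step 1: f(z) = 4(x+iy)^2 - 4(x+iy) - 2
Step 2: u = 4(x^2 - y^2) - 4x - 2
Step 3: u_x = 8x - 4
Step 4: At (-4, 4): u_x = -32 - 4 = -36

-36


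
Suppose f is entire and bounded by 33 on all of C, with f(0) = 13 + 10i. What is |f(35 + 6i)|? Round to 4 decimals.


Step 1: By Liouville's theorem, a bounded entire function is constant.
Step 2: f(z) = f(0) = 13 + 10i for all z.
Step 3: |f(w)| = |13 + 10i| = sqrt(169 + 100)
Step 4: = 16.4012

16.4012


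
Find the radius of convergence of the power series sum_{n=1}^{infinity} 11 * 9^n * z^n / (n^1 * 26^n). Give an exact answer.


Step 1: General term a_n = 11 * 9^n / (n^1 * 26^n)
Step 2: By the root test, |a_n|^(1/n) = 11^(1/n) * 9 / (n^(1/n) * 26) -> 9/26 as n -> infinity (since 11^(1/n) -> 1 and n^(1/n) -> 1)
Step 3: R = 1/lim|a_n|^(1/n) = 26/9

26/9


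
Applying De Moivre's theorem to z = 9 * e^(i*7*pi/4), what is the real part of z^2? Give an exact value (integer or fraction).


Step 1: By De Moivre's theorem, z^2 = 9^2 * e^(i*2*7*pi/4) = 81 * (cos(7*pi/2) + i*sin(7*pi/2))
Step 2: |z|^2 = 9^2 = 81
Step 3: Reduce the angle mod 2*pi: 7*pi/2 - 2*pi = 3*pi/2
Step 4: cos(3*pi/2) = 0
Step 5: Re(z^2) = 81 * 0 = 0

0


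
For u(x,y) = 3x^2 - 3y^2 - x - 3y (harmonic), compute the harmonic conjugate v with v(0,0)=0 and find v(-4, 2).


Step 1: v_x = -u_y = 6y + 3
Step 2: v_y = u_x = 6x - 1
Step 3: v = 6xy + 3x - y + C
Step 4: v(0,0) = 0 => C = 0
Step 5: v(-4, 2) = -62

-62


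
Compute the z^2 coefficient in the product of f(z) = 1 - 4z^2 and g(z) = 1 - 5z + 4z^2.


Step 1: z^2 term in f*g comes from: (1)*(4z^2) + (0)*(-5z) + (-4z^2)*(1)
Step 2: = 4 + 0 - 4
Step 3: = 0

0


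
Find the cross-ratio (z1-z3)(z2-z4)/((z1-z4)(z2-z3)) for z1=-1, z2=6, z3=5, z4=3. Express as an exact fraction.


Step 1: (z1-z3)(z2-z4) = (-6) * 3 = -18
Step 2: (z1-z4)(z2-z3) = (-4) * 1 = -4
Step 3: Cross-ratio = 18/4 = 9/2

9/2


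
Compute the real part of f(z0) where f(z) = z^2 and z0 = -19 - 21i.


Step 1: z0 = -19 - 21i
Step 2: z0^2 = (-19)^2 - (-21)^2 + 798i
Step 3: real part = 361 - 441 = -80

-80


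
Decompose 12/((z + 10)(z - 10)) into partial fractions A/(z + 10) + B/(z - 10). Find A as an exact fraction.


Step 1: Multiply both sides by (z + 10) and set z = -10
Step 2: A = 12 / (-10 - 10)
Step 3: A = 12 / (-20)
Step 4: A = -3/5

-3/5


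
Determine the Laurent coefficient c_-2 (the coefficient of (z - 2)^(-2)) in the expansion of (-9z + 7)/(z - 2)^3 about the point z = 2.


Step 1: Write the numerator in powers of (z - 2): -9z + 7 = -9(z - 2) + (-9*2 + 7) = -9(z - 2) - 11
Step 2: Divide by (z - 2)^3: f(z) = -11(z - 2)^(-3) - 9(z - 2)^(-2)
Step 3: This finite sum is the Laurent series of f about z = 2.
Step 4: Coefficient of (z - 2)^(-2) = coefficient of (z - 2) in the re-centred numerator = -9

-9


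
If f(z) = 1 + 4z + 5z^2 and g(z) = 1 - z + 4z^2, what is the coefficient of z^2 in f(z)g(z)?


Step 1: z^2 term in f*g comes from: (1)*(4z^2) + (4z)*(-z) + (5z^2)*(1)
Step 2: = 4 - 4 + 5
Step 3: = 5

5


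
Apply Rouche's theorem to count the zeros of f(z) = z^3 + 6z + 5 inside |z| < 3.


Step 1: On |z| = 3 the three terms have sizes |z^3| = 3^3 = 27, |6z| = 6*3 = 18, |5| = 5
Step 2: The dominant term is g(z) = z^3; let h(z) = 6z + 5 so f = g + h
Step 3: On |z| = 3: |g| = 27 and |h| <= 18 + 5 = 23
Step 4: Since 27 > 23, |h| < |g| on |z| = 3, so by Rouche f has the same number of zeros as g inside |z| < 3
Step 5: g(z) = z^3 has 3 zeros (all at the origin) inside |z| < 3. Answer = 3

3


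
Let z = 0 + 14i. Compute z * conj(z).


Step 1: conj(z) = 0 - 14i
Step 2: z * conj(z) = 0^2 + 14^2
Step 3: = 0 + 196 = 196

196


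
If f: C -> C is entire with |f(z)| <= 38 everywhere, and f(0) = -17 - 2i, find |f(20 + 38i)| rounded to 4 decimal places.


Step 1: By Liouville's theorem, a bounded entire function is constant.
Step 2: f(z) = f(0) = -17 - 2i for all z.
Step 3: |f(w)| = |-17 - 2i| = sqrt(289 + 4)
Step 4: = 17.1172

17.1172


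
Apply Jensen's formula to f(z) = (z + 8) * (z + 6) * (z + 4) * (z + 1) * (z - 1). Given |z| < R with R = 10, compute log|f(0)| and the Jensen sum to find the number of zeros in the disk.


Jensen's formula: (1/2pi)*integral log|f(Re^it)|dt = log|f(0)| + sum_{|a_k|<R} log(R/|a_k|)
Step 1: f(0) = 8 * 6 * 4 * 1 * (-1) = -192
Step 2: log|f(0)| = log|-8| + log|-6| + log|-4| + log|-1| + log|1| = 5.2575
Step 3: Zeros inside |z| < 10: -8, -6, -4, -1, 1
Step 4: Jensen sum = log(10/8) + log(10/6) + log(10/4) + log(10/1) + log(10/1) = 6.2554
Step 5: n(R) = number of terms in the Jensen sum = count of zeros inside |z| < 10 = 5

5


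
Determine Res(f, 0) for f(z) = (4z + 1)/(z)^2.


Step 1: Pole of order 2 at z = 0
Step 2: Res = lim d/dz [(z)^2 * f(z)] as z -> 0
Step 3: (z)^2 * f(z) = 4z + 1
Step 4: d/dz[4z + 1] = 4

4
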